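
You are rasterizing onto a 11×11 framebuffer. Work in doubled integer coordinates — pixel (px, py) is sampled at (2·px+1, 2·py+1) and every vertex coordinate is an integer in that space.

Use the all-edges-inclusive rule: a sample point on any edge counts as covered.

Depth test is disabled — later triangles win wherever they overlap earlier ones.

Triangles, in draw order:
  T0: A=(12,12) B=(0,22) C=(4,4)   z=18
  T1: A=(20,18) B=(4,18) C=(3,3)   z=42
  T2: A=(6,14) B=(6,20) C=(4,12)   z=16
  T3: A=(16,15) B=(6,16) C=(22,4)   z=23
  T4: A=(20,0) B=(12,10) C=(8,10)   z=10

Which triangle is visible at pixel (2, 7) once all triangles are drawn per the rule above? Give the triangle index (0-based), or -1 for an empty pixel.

T0:
  2·area = 176
  edge (12, 12)→(0, 22): d=(-12,10) inclusive
  edge (0, 22)→(4, 4): d=(4,-18) inclusive
  edge (4, 4)→(12, 12): d=(8,8) inclusive
    (0,0)@(1, 1): e=[242,-66,0] → ·  [on edge]
    (1,1)@(3, 3): e=[198,-22,0] → ·  [on edge]
    (2,2)@(5, 5): e=[154,22,0] → #  [on edge]
    (3,2)@(7, 5): e=[134,58,-16] → ·
    (2,3)@(5, 7): e=[130,30,16] → #
    (3,3)@(7, 7): e=[110,66,0] → #  [on edge]
    (4,3)@(9, 7): e=[90,102,-16] → ·
    (1,4)@(3, 9): e=[126,2,48] → #
    (4,4)@(9, 9): e=[66,110,0] → #  [on edge]
    (5,4)@(11, 9): e=[46,146,-16] → ·
    (1,5)@(3, 11): e=[102,10,64] → #
    (5,5)@(11, 11): e=[22,154,0] → #  [on edge]
    (6,6)@(13, 13): e=[-22,198,0] → ·  [on edge]
    (7,7)@(15, 15): e=[-66,242,0] → ·  [on edge]
    (8,8)@(17, 17): e=[-110,286,0] → ·  [on edge]
    (9,9)@(19, 19): e=[-154,330,0] → ·  [on edge]
    (10,10)@(21, 21): e=[-198,374,0] → ·  [on edge]
  covered (24 px):
    · · · · · · · · · · ·
    · · · · · · · · · · ·
    · · # · · · · · · · ·
    · · # # · · · · · · ·
    · # # # # · · · · · ·
    · # # # # # · · · · ·
    · # # # # · · · · · ·
    · # # # · · · · · · ·
    · # # · · · · · · · ·
    # # · · · · · · · · ·
    # · · · · · · · · · ·
T1:
  2·area = 240
  edge (20, 18)→(4, 18): d=(-16,0) inclusive
  edge (4, 18)→(3, 3): d=(-1,-15) inclusive
  edge (3, 3)→(20, 18): d=(17,15) inclusive
    (1,1)@(3, 3): e=[240,0,0] → #  [on edge]
    (2,1)@(5, 3): e=[240,30,-30] → ·
    (1,2)@(3, 5): e=[208,-2,34] → ·
    (2,2)@(5, 5): e=[208,28,4] → #
    (3,2)@(7, 5): e=[208,58,-26] → ·
    (2,3)@(5, 7): e=[176,26,38] → #
    (3,3)@(7, 7): e=[176,56,8] → #
    (4,3)@(9, 7): e=[176,86,-22] → ·
    (2,4)@(5, 9): e=[144,24,72] → #
    (4,4)@(9, 9): e=[144,84,12] → #
    (5,4)@(11, 9): e=[144,114,-18] → ·
    (2,5)@(5, 11): e=[112,22,106] → #
  covered (29 px):
    · · · · · · · · · · ·
    · # · · · · · · · · ·
    · · # · · · · · · · ·
    · · # # · · · · · · ·
    · · # # # · · · · · ·
    · · # # # # · · · · ·
    · · # # # # # · · · ·
    · · # # # # # # · · ·
    · · # # # # # # # · ·
    · · · · · · · · · · ·
    · · · · · · · · · · ·
T2:
  2·area = 12
  edge (6, 14)→(6, 20): d=(0,6) inclusive
  edge (6, 20)→(4, 12): d=(-2,-8) inclusive
  edge (4, 12)→(6, 14): d=(2,2) inclusive
    (0,4)@(1, 9): e=[30,-18,0] → ·  [on edge]
    (1,5)@(3, 11): e=[18,-6,0] → ·  [on edge]
    (2,6)@(5, 13): e=[6,6,0] → #  [on edge]
    (3,6)@(7, 13): e=[-6,22,-4] → ·
    (2,7)@(5, 15): e=[6,2,4] → #
    (3,7)@(7, 15): e=[-6,18,0] → ·  [on edge]
    (2,8)@(5, 17): e=[6,-2,8] → ·
    (4,8)@(9, 17): e=[-18,30,0] → ·  [on edge]
    (5,9)@(11, 19): e=[-30,42,0] → ·  [on edge]
    (6,10)@(13, 21): e=[-42,54,0] → ·  [on edge]
  covered (2 px):
    · · · · · · · · · · ·
    · · · · · · · · · · ·
    · · · · · · · · · · ·
    · · · · · · · · · · ·
    · · · · · · · · · · ·
    · · · · · · · · · · ·
    · · # · · · · · · · ·
    · · # · · · · · · · ·
    · · · · · · · · · · ·
    · · · · · · · · · · ·
    · · · · · · · · · · ·
T3:
  2·area = 104
  edge (16, 15)→(6, 16): d=(-10,1) inclusive
  edge (6, 16)→(22, 4): d=(16,-12) inclusive
  edge (22, 4)→(16, 15): d=(-6,11) inclusive
    (10,2)@(21, 5): e=[95,4,5] → #
    (9,3)@(19, 7): e=[77,12,15] → #
    (10,3)@(21, 7): e=[75,36,-7] → ·
    (8,4)@(17, 9): e=[59,20,25] → #
    (10,4)@(21, 9): e=[55,68,-19] → ·
    (6,5)@(13, 11): e=[43,4,57] → #
    (7,5)@(15, 11): e=[41,28,35] → #
    (9,5)@(19, 11): e=[37,76,-9] → ·
    (5,6)@(11, 13): e=[25,12,67] → #
    (9,6)@(19, 13): e=[17,108,-21] → ·
    (4,7)@(9, 15): e=[7,20,77] → #
    (8,7)@(17, 15): e=[-1,116,-11] → ·
  covered (15 px):
    · · · · · · · · · · ·
    · · · · · · · · · · ·
    · · · · · · · · · · #
    · · · · · · · · · # ·
    · · · · · · · · # # ·
    · · · · · · # # # · ·
    · · · · · # # # # · ·
    · · · · # # # # · · ·
    · · · · · · · · · · ·
    · · · · · · · · · · ·
    · · · · · · · · · · ·
T4:
  2·area = 40
  edge (20, 0)→(12, 10): d=(-8,10) inclusive
  edge (12, 10)→(8, 10): d=(-4,0) inclusive
  edge (8, 10)→(20, 0): d=(12,-10) inclusive
    (9,0)@(19, 1): e=[2,36,2] → #
    (10,0)@(21, 1): e=[-18,36,22] → ·
    (8,1)@(17, 3): e=[6,28,6] → #
    (9,1)@(19, 3): e=[-14,28,26] → ·
    (7,2)@(15, 5): e=[10,20,10] → #
    (8,2)@(17, 5): e=[-10,20,30] → ·
    (6,3)@(13, 7): e=[14,12,14] → #
    (7,3)@(15, 7): e=[-6,12,34] → ·
    (5,4)@(11, 9): e=[18,4,18] → #
    (6,4)@(13, 9): e=[-2,4,38] → ·
    (5,5)@(11, 11): e=[2,-4,42] → ·
  covered (5 px):
    · · · · · · · · · # ·
    · · · · · · · · # · ·
    · · · · · · · # · · ·
    · · · · · · # · · · ·
    · · · · · # · · · · ·
    · · · · · · · · · · ·
    · · · · · · · · · · ·
    · · · · · · · · · · ·
    · · · · · · · · · · ·
    · · · · · · · · · · ·
    · · · · · · · · · · ·

Z-buffer (winner per pixel, '.' = empty):
  . . . . . . . . . 4 .
  . 1 . . . . . . 4 . .
  . . 1 . . . . 4 . . 3
  . . 1 1 . . 4 . . 3 .
  . 0 1 1 1 4 . . 3 3 .
  . 0 1 1 1 1 3 3 3 . .
  . 0 2 1 1 3 3 3 3 . .
  . 0 2 1 3 3 3 3 . . .
  . 0 1 1 1 1 1 1 1 . .
  0 0 . . . . . . . . .
  0 . . . . . . . . . .

Final: 2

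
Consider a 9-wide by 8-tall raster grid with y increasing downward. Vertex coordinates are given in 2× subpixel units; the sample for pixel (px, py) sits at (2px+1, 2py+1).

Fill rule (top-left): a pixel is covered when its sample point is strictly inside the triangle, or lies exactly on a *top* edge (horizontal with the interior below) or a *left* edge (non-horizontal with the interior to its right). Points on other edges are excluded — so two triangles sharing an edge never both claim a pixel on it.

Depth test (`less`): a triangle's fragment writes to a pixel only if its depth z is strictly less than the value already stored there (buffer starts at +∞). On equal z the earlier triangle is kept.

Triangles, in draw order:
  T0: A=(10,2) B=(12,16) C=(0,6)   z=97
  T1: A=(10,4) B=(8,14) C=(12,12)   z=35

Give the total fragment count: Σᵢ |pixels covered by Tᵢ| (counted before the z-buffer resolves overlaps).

T0:
  2·area = 148
  edge (10, 2)→(12, 16): d=(2,14) right/bottom  bias=-1
  edge (12, 16)→(0, 6): d=(-12,-10) top-left  bias=+0
  edge (0, 6)→(10, 2): d=(10,-4) top-left  bias=+0
    (4,1)@(9, 3): e=[16,126,6] → █
    (5,1)@(11, 3): e=[-12,146,14] → ·
    (1,2)@(3, 5): e=[104,42,2] → █
    (2,2)@(5, 5): e=[76,62,10] → █
    (3,2)@(7, 5): e=[48,82,18] → █
    (5,2)@(11, 5): e=[-8,122,34] → ·
    (1,3)@(3, 7): e=[108,18,22] → █
    (5,3)@(11, 7): e=[-4,98,54] → ·
    (1,4)@(3, 9): e=[112,-6,42] → ·
    (2,4)@(5, 9): e=[84,14,50] → █
    (5,4)@(11, 9): e=[0,74,74] → ·  [on edge]
    (2,5)@(5, 11): e=[88,-10,70] → ·
  covered (18 px):
    · · · · · · · · ·
    · · · · █ · · · ·
    · █ █ █ █ · · · ·
    · █ █ █ █ · · · ·
    · · █ █ █ · · · ·
    · · · █ █ █ · · ·
    · · · · █ █ · · ·
    · · · · · █ · · ·
T1:
  2·area = 36  (B↔C swapped to make it positive)
  edge (10, 4)→(12, 12): d=(2,8) right/bottom  bias=-1
  edge (12, 12)→(8, 14): d=(-4,2) right/bottom  bias=-1
  edge (8, 14)→(10, 4): d=(2,-10) top-left  bias=+0
    (4,4)@(9, 9): e=[18,18,0] → █  [on edge]
    (5,4)@(11, 9): e=[2,14,20] → █
    (6,4)@(13, 9): e=[-14,10,40] → ·
    (4,5)@(9, 11): e=[22,10,4] → █
    (6,5)@(13, 11): e=[-10,2,44] → ·
    (4,6)@(9, 13): e=[26,2,8] → █
    (5,6)@(11, 13): e=[10,-2,28] → ·
    (4,7)@(9, 15): e=[30,-6,12] → ·
  covered (5 px):
    · · · · · · · · ·
    · · · · · · · · ·
    · · · · · · · · ·
    · · · · · · · · ·
    · · · · █ █ · · ·
    · · · · █ █ · · ·
    · · · · █ · · · ·
    · · · · · · · · ·

Result: 23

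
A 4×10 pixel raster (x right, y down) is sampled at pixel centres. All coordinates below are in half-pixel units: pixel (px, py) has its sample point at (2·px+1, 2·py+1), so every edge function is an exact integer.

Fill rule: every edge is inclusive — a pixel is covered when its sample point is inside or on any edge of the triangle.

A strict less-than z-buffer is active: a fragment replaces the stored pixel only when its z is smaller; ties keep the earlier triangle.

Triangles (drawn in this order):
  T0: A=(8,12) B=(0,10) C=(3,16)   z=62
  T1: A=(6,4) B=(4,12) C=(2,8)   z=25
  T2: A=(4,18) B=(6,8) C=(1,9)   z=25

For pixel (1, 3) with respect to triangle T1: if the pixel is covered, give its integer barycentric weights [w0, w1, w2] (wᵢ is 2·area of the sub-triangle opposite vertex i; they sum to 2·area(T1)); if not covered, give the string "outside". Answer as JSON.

T0:
  2·area = 42  (B↔C swapped to make it positive)
  edge (8, 12)→(3, 16): d=(-5,4) inclusive
  edge (3, 16)→(0, 10): d=(-3,-6) inclusive
  edge (0, 10)→(8, 12): d=(8,2) inclusive
    (0,5)@(1, 11): e=[33,3,6] → X
    (1,5)@(3, 11): e=[25,15,2] → X
    (2,5)@(5, 11): e=[17,27,-2] → .
    (0,6)@(1, 13): e=[23,-3,22] → .
    (1,6)@(3, 13): e=[15,9,18] → X
    (2,6)@(5, 13): e=[7,21,14] → X
    (3,6)@(7, 13): e=[-1,33,10] → .
    (1,7)@(3, 15): e=[5,3,34] → X
    (2,7)@(5, 15): e=[-3,15,30] → .
    (1,8)@(3, 17): e=[-5,-3,50] → .
  covered (5 px):
    . . . .
    . . . .
    . . . .
    . . . .
    . . . .
    X X . .
    . X X .
    . X . .
    . . . .
    . . . .
T1:
  2·area = 24
  edge (6, 4)→(4, 12): d=(-2,8) inclusive
  edge (4, 12)→(2, 8): d=(-2,-4) inclusive
  edge (2, 8)→(6, 4): d=(4,-4) inclusive
    (3,1)@(7, 3): e=[-6,30,0] → .  [on edge]
    (2,2)@(5, 5): e=[6,18,0] → X  [on edge]
    (3,2)@(7, 5): e=[-10,26,8] → .
    (1,3)@(3, 7): e=[18,6,0] → X  [on edge]
    (3,3)@(7, 7): e=[-14,22,16] → .
    (0,4)@(1, 9): e=[30,-6,0] → .  [on edge]
    (1,4)@(3, 9): e=[14,2,8] → X
    (2,4)@(5, 9): e=[-2,10,16] → .
    (1,5)@(3, 11): e=[10,-2,16] → .
  covered (4 px):
    . . . .
    . . . .
    . . X .
    . X X .
    . X . .
    . . . .
    . . . .
    . . . .
    . . . .
    . . . .
T2:
  2·area = 48  (B↔C swapped to make it positive)
  edge (4, 18)→(1, 9): d=(-3,-9) inclusive
  edge (1, 9)→(6, 8): d=(5,-1) inclusive
  edge (6, 8)→(4, 18): d=(-2,10) inclusive
    (3,1)@(7, 3): e=[72,-24,0] → .  [on edge]
    (0,4)@(1, 9): e=[0,0,48] → X  [on edge]
    (1,4)@(3, 9): e=[18,2,28] → X
    (2,4)@(5, 9): e=[36,4,8] → X
    (3,4)@(7, 9): e=[54,6,-12] → .
    (0,5)@(1, 11): e=[-6,10,44] → .
    (1,5)@(3, 11): e=[12,12,24] → X
    (3,5)@(7, 11): e=[48,16,-16] → .
    (1,6)@(3, 13): e=[6,22,20] → X
    (2,6)@(5, 13): e=[24,24,0] → X  [on edge]
    (3,6)@(7, 13): e=[42,26,-20] → .
    (1,7)@(3, 15): e=[0,32,16] → X  [on edge]
  covered (8 px):
    . . . .
    . . . .
    . . . .
    . . . .
    X X X .
    . X X .
    . X X .
    . X . .
    . . . .
    . . . .

Result: [6,0,18]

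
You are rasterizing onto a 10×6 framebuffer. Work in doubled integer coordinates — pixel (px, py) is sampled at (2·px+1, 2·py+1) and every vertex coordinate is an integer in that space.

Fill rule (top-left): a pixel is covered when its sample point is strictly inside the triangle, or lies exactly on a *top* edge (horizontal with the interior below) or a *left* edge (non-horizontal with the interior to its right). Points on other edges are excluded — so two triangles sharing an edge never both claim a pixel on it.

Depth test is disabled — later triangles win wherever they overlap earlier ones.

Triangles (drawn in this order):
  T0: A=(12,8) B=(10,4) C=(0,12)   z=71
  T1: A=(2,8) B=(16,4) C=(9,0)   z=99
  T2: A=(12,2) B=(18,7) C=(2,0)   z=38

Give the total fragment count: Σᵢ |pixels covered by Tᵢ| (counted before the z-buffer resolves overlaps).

T0:
  2·area = 56  (B↔C swapped to make it positive)
  edge (12, 8)→(0, 12): d=(-12,4) right/bottom  bias=-1
  edge (0, 12)→(10, 4): d=(10,-8) top-left  bias=+0
  edge (10, 4)→(12, 8): d=(2,4) right/bottom  bias=-1
    (4,2)@(9, 5): e=[48,2,6] → #
    (5,2)@(11, 5): e=[40,18,-2] → ·
    (3,3)@(7, 7): e=[32,6,18] → #
    (5,3)@(11, 7): e=[16,38,2] → #
    (6,3)@(13, 7): e=[8,54,-6] → ·
    (7,3)@(15, 7): e=[0,70,-14] → ·  [on edge]
    (2,4)@(5, 9): e=[16,10,30] → #
    (4,4)@(9, 9): e=[0,42,14] → ·  [on edge]
    (5,4)@(11, 9): e=[-8,58,6] → ·
    (1,5)@(3, 11): e=[0,14,42] → ·  [on edge]
    (2,5)@(5, 11): e=[-8,30,34] → ·
    (3,5)@(7, 11): e=[-16,46,26] → ·
  covered (6 px):
    · · · · · · · · · ·
    · · · · · · · · · ·
    · · · · # · · · · ·
    · · · # # # · · · ·
    · · # # · · · · · ·
    · · · · · · · · · ·
T1:
  2·area = 84  (B↔C swapped to make it positive)
  edge (2, 8)→(9, 0): d=(7,-8) top-left  bias=+0
  edge (9, 0)→(16, 4): d=(7,4) right/bottom  bias=-1
  edge (16, 4)→(2, 8): d=(-14,4) right/bottom  bias=-1
    (4,0)@(9, 1): e=[7,7,70] → #
    (5,0)@(11, 1): e=[23,-1,62] → ·
    (3,1)@(7, 3): e=[5,29,50] → #
    (5,1)@(11, 3): e=[37,13,34] → #
    (6,1)@(13, 3): e=[53,5,26] → #
    (7,1)@(15, 3): e=[69,-3,18] → ·
    (2,2)@(5, 5): e=[3,51,30] → #
    (6,2)@(13, 5): e=[67,19,-2] → ·
    (1,3)@(3, 7): e=[1,73,10] → #
    (3,3)@(7, 7): e=[33,57,-6] → ·
    (4,3)@(9, 7): e=[49,49,-14] → ·
    (5,3)@(11, 7): e=[65,41,-22] → ·
  covered (11 px):
    · · · · # · · · · ·
    · · · # # # # · · ·
    · · # # # # · · · ·
    · # # · · · · · · ·
    · · · · · · · · · ·
    · · · · · · · · · ·
T2:
  2·area = 38
  edge (12, 2)→(18, 7): d=(6,5) right/bottom  bias=-1
  edge (18, 7)→(2, 0): d=(-16,-7) top-left  bias=+0
  edge (2, 0)→(12, 2): d=(10,2) right/bottom  bias=-1
    (2,0)@(5, 1): e=[29,5,4] → #
    (3,0)@(7, 1): e=[19,19,0] → ·  [on edge]
    (2,1)@(5, 3): e=[41,-27,24] → ·
    (4,1)@(9, 3): e=[21,1,16] → #
    (5,1)@(11, 3): e=[11,15,12] → #
    (6,1)@(13, 3): e=[1,29,8] → #
    (7,1)@(15, 3): e=[-9,43,4] → ·
    (8,1)@(17, 3): e=[-19,57,0] → ·  [on edge]
    (4,2)@(9, 5): e=[33,-31,36] → ·
    (5,2)@(11, 5): e=[23,-17,32] → ·
    (6,2)@(13, 5): e=[13,-3,28] → ·
    (7,2)@(15, 5): e=[3,11,24] → #
  covered (5 px):
    · · # · · · · · · ·
    · · · · # # # · · ·
    · · · · · · · # · ·
    · · · · · · · · · ·
    · · · · · · · · · ·
    · · · · · · · · · ·

Answer: 22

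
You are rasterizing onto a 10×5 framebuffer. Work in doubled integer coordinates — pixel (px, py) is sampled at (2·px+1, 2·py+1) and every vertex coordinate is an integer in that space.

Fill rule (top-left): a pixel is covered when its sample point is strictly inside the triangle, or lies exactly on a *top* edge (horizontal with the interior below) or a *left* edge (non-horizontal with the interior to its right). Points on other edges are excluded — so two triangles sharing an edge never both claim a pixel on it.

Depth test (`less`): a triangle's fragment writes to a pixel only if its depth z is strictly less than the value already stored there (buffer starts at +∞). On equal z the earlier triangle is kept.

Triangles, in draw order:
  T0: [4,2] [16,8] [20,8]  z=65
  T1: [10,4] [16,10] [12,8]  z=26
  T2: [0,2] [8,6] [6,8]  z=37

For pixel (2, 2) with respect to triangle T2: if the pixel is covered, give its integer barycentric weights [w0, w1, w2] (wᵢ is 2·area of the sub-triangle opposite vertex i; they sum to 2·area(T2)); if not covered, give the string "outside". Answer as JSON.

T0:
  2·area = 24  (B↔C swapped to make it positive)
  edge (4, 2)→(20, 8): d=(16,6) right/bottom  bias=-1
  edge (20, 8)→(16, 8): d=(-4,0) right/bottom  bias=-1
  edge (16, 8)→(4, 2): d=(-12,-6) top-left  bias=+0
    (5,2)@(11, 5): e=[6,12,6] → X
    (6,2)@(13, 5): e=[-6,12,18] → .
    (5,3)@(11, 7): e=[38,4,-18] → .
    (7,3)@(15, 7): e=[14,4,6] → X
    (8,3)@(17, 7): e=[2,4,18] → X
    (9,3)@(19, 7): e=[-10,4,30] → .
    (7,4)@(15, 9): e=[46,-4,-18] → .
    (8,4)@(17, 9): e=[34,-4,-6] → .
  covered (3 px):
    . . . . . . . . . .
    . . . . . . . . . .
    . . . . . X . . . .
    . . . . . . . X X .
    . . . . . . . . . .
T1:
  2·area = 12
  edge (10, 4)→(16, 10): d=(6,6) right/bottom  bias=-1
  edge (16, 10)→(12, 8): d=(-4,-2) top-left  bias=+0
  edge (12, 8)→(10, 4): d=(-2,-4) top-left  bias=+0
    (3,0)@(7, 1): e=[0,18,-6] → .  [on edge]
    (4,1)@(9, 3): e=[0,14,-2] → .  [on edge]
    (5,2)@(11, 5): e=[0,10,2] → .  [on edge]
    (6,3)@(13, 7): e=[0,6,6] → .  [on edge]
    (7,4)@(15, 9): e=[0,2,10] → .  [on edge]
  covered (0 px):
    . . . . . . . . . .
    . . . . . . . . . .
    . . . . . . . . . .
    . . . . . . . . . .
    . . . . . . . . . .
T2:
  2·area = 24
  edge (0, 2)→(8, 6): d=(8,4) right/bottom  bias=-1
  edge (8, 6)→(6, 8): d=(-2,2) right/bottom  bias=-1
  edge (6, 8)→(0, 2): d=(-6,-6) top-left  bias=+0
    (6,0)@(13, 1): e=[-60,0,84] → .  [on edge]
    (0,1)@(1, 3): e=[4,20,0] → X  [on edge]
    (1,1)@(3, 3): e=[-4,16,12] → .
    (5,1)@(11, 3): e=[-36,0,60] → .  [on edge]
    (0,2)@(1, 5): e=[20,16,-12] → .
    (1,2)@(3, 5): e=[12,12,0] → X  [on edge]
    (2,2)@(5, 5): e=[4,8,12] → X
    (3,2)@(7, 5): e=[-4,4,24] → .
    (4,2)@(9, 5): e=[-12,0,36] → .  [on edge]
    (1,3)@(3, 7): e=[28,8,-12] → .
    (2,3)@(5, 7): e=[20,4,0] → X  [on edge]
    (3,3)@(7, 7): e=[12,0,12] → .  [on edge]
    (2,4)@(5, 9): e=[36,0,-12] → .  [on edge]
    (3,4)@(7, 9): e=[28,-4,0] → .  [on edge]
  covered (4 px):
    . . . . . . . . . .
    X . . . . . . . . .
    . X X . . . . . . .
    . . X . . . . . . .
    . . . . . . . . . .

Final: [8,12,4]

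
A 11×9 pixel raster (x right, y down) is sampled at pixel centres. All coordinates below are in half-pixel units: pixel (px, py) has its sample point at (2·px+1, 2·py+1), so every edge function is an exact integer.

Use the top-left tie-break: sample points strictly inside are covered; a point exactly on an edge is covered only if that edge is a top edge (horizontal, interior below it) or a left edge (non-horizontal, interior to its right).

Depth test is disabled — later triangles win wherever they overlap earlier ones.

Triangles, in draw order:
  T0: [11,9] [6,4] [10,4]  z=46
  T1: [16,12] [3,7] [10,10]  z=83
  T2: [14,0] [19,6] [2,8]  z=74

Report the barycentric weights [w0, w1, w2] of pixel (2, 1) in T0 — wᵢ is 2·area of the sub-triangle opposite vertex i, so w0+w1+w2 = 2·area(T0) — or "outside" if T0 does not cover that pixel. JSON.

T0:
  2·area = 20
  edge (11, 9)→(6, 4): d=(-5,-5) top-left  bias=+0
  edge (6, 4)→(10, 4): d=(4,0) top-left  bias=+0
  edge (10, 4)→(11, 9): d=(1,5) right/bottom  bias=-1
    (1,0)@(3, 1): e=[0,-12,32] → .  [on edge]
    (2,1)@(5, 3): e=[0,-4,24] → .  [on edge]
    (3,2)@(7, 5): e=[0,4,16] → X  [on edge]
    (4,2)@(9, 5): e=[10,4,6] → X
    (5,2)@(11, 5): e=[20,4,-4] → .
    (3,3)@(7, 7): e=[-10,12,18] → .
    (4,3)@(9, 7): e=[0,12,8] → X  [on edge]
    (5,3)@(11, 7): e=[10,12,-2] → .
    (4,4)@(9, 9): e=[-10,20,10] → .
    (5,4)@(11, 9): e=[0,20,0] → .  [on edge]
    (6,5)@(13, 11): e=[0,28,-8] → .  [on edge]
    (7,6)@(15, 13): e=[0,36,-16] → .  [on edge]
    (8,7)@(17, 15): e=[0,44,-24] → .  [on edge]
    (9,8)@(19, 17): e=[0,52,-32] → .  [on edge]
  covered (3 px):
    . . . . . . . . . . .
    . . . . . . . . . . .
    . . . X X . . . . . .
    . . . . X . . . . . .
    . . . . . . . . . . .
    . . . . . . . . . . .
    . . . . . . . . . . .
    . . . . . . . . . . .
    . . . . . . . . . . .
T1:
  2·area = 4  (B↔C swapped to make it positive)
  edge (16, 12)→(10, 10): d=(-6,-2) top-left  bias=+0
  edge (10, 10)→(3, 7): d=(-7,-3) top-left  bias=+0
  edge (3, 7)→(16, 12): d=(13,5) right/bottom  bias=-1
    (0,3)@(1, 7): e=[0,-6,10] → .  [on edge]
    (1,3)@(3, 7): e=[4,0,0] → .  [on edge]
    (3,4)@(7, 9): e=[0,-2,6] → .  [on edge]
    (6,5)@(13, 11): e=[0,2,2] → X  [on edge]
    (7,5)@(15, 11): e=[4,8,-8] → .
    (6,6)@(13, 13): e=[-12,-12,28] → .
    (8,6)@(17, 13): e=[-4,0,8] → .  [on edge]
    (9,6)@(19, 13): e=[0,6,-2] → .  [on edge]
  covered (1 px):
    . . . . . . . . . . .
    . . . . . . . . . . .
    . . . . . . . . . . .
    . . . . . . . . . . .
    . . . . . . . . . . .
    . . . . . . X . . . .
    . . . . . . . . . . .
    . . . . . . . . . . .
    . . . . . . . . . . .
T2:
  2·area = 112
  edge (14, 0)→(19, 6): d=(5,6) right/bottom  bias=-1
  edge (19, 6)→(2, 8): d=(-17,2) right/bottom  bias=-1
  edge (2, 8)→(14, 0): d=(12,-8) top-left  bias=+0
    (6,0)@(13, 1): e=[11,97,4] → X
    (7,0)@(15, 1): e=[-1,93,20] → .
    (5,1)@(11, 3): e=[33,67,12] → X
    (7,1)@(15, 3): e=[9,59,44] → X
    (8,1)@(17, 3): e=[-3,55,60] → .
    (3,2)@(7, 5): e=[67,41,4] → X
    (4,2)@(9, 5): e=[55,37,20] → X
    (8,2)@(17, 5): e=[7,21,84] → X
    (9,2)@(19, 5): e=[-5,17,100] → .
    (2,3)@(5, 7): e=[89,11,12] → X
    (5,3)@(11, 7): e=[53,-1,60] → .
    (6,3)@(13, 7): e=[41,-5,76] → .
  covered (13 px):
    . . . . . . X . . . .
    . . . . . X X X . . .
    . . . X X X X X X . .
    . . X X X . . . . . .
    . . . . . . . . . . .
    . . . . . . . . . . .
    . . . . . . . . . . .
    . . . . . . . . . . .
    . . . . . . . . . . .

Result: "outside"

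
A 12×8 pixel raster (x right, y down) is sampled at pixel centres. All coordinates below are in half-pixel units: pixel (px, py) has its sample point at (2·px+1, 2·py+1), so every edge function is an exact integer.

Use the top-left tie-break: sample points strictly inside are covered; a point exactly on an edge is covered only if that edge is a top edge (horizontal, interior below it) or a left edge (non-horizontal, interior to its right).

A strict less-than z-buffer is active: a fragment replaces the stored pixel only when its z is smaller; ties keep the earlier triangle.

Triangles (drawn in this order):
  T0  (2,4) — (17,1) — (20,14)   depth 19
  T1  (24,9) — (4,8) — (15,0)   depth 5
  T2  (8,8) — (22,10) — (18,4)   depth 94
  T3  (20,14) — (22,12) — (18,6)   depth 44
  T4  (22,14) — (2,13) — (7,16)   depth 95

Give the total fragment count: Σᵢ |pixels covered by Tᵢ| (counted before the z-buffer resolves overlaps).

T0:
  2·area = 204
  edge (2, 4)→(17, 1): d=(15,-3) top-left  bias=+0
  edge (17, 1)→(20, 14): d=(3,13) right/bottom  bias=-1
  edge (20, 14)→(2, 4): d=(-18,-10) top-left  bias=+0
    (8,0)@(17, 1): e=[0,0,204] → .  [on edge]
    (3,1)@(7, 3): e=[0,136,68] → X  [on edge]
    (4,1)@(9, 3): e=[6,110,88] → X
    (5,1)@(11, 3): e=[12,84,108] → X
    (6,1)@(13, 3): e=[18,58,128] → X
    (7,1)@(15, 3): e=[24,32,148] → X
    (8,1)@(17, 3): e=[30,6,168] → X
    (9,1)@(19, 3): e=[36,-20,188] → .
    (2,2)@(5, 5): e=[24,168,12] → X
    (9,2)@(19, 5): e=[66,-14,152] → .
    (2,3)@(5, 7): e=[54,174,-24] → .
    (3,3)@(7, 7): e=[60,148,-4] → .
    (5,4)@(11, 9): e=[102,102,0] → X  [on edge]
  covered (26 px):
    . . . . . . . . . . . .
    . . . X X X X X X . . .
    . . X X X X X X X . . .
    . . . . X X X X X . . .
    . . . . . X X X X . . .
    . . . . . . . X X X . .
    . . . . . . . . . X . .
    . . . . . . . . . . . .
T1:
  2·area = 171
  edge (24, 9)→(4, 8): d=(-20,-1) top-left  bias=+0
  edge (4, 8)→(15, 0): d=(11,-8) top-left  bias=+0
  edge (15, 0)→(24, 9): d=(9,9) right/bottom  bias=-1
    (7,0)@(15, 1): e=[151,11,9] → X
    (8,0)@(17, 1): e=[153,27,-9] → .
    (5,1)@(11, 3): e=[107,1,63] → X
    (6,1)@(13, 3): e=[109,17,45] → X
    (8,1)@(17, 3): e=[113,49,9] → X
    (9,1)@(19, 3): e=[115,65,-9] → .
    (4,2)@(9, 5): e=[65,7,99] → X
    (9,2)@(19, 5): e=[75,87,9] → X
    (10,2)@(21, 5): e=[77,103,-9] → .
    (3,3)@(7, 7): e=[23,13,135] → X
    (10,3)@(21, 7): e=[37,125,9] → X
    (11,3)@(23, 7): e=[39,141,-9] → .
  covered (19 px):
    . . . . . . . X . . . .
    . . . . . X X X X . . .
    . . . . X X X X X X . .
    . . . X X X X X X X X .
    . . . . . . . . . . . .
    . . . . . . . . . . . .
    . . . . . . . . . . . .
    . . . . . . . . . . . .
T2:
  2·area = 76  (B↔C swapped to make it positive)
  edge (8, 8)→(18, 4): d=(10,-4) top-left  bias=+0
  edge (18, 4)→(22, 10): d=(4,6) right/bottom  bias=-1
  edge (22, 10)→(8, 8): d=(-14,-2) top-left  bias=+0
    (8,2)@(17, 5): e=[6,10,60] → X
    (9,2)@(19, 5): e=[14,-2,64] → .
    (0,3)@(1, 7): e=[-38,114,0] → .  [on edge]
    (5,3)@(11, 7): e=[2,54,20] → X
    (6,3)@(13, 7): e=[10,42,24] → X
    (7,3)@(15, 7): e=[18,30,28] → X
    (9,3)@(19, 7): e=[34,6,36] → X
    (10,3)@(21, 7): e=[42,-6,40] → .
    (5,4)@(11, 9): e=[22,62,-8] → .
    (6,4)@(13, 9): e=[30,50,-4] → .
    (7,4)@(15, 9): e=[38,38,0] → X  [on edge]
    (10,4)@(21, 9): e=[62,2,12] → X
  covered (10 px):
    . . . . . . . . . . . .
    . . . . . . . . . . . .
    . . . . . . . . X . . .
    . . . . . X X X X X . .
    . . . . . . . X X X X .
    . . . . . . . . . . . .
    . . . . . . . . . . . .
    . . . . . . . . . . . .
T3:
  2·area = 20  (B↔C swapped to make it positive)
  edge (20, 14)→(18, 6): d=(-2,-8) top-left  bias=+0
  edge (18, 6)→(22, 12): d=(4,6) right/bottom  bias=-1
  edge (22, 12)→(20, 14): d=(-2,2) right/bottom  bias=-1
    (9,4)@(19, 9): e=[2,6,12] → X
    (10,4)@(21, 9): e=[18,-6,8] → .
    (9,5)@(19, 11): e=[-2,14,8] → .
    (10,5)@(21, 11): e=[14,2,4] → X
    (11,5)@(23, 11): e=[30,-10,0] → .  [on edge]
    (10,6)@(21, 13): e=[10,10,0] → .  [on edge]
    (9,7)@(19, 15): e=[-10,30,0] → .  [on edge]
  covered (2 px):
    . . . . . . . . . . . .
    . . . . . . . . . . . .
    . . . . . . . . . . . .
    . . . . . . . . . . . .
    . . . . . . . . . X . .
    . . . . . . . . . . X .
    . . . . . . . . . . . .
    . . . . . . . . . . . .
T4:
  2·area = 55  (B↔C swapped to make it positive)
  edge (22, 14)→(7, 16): d=(-15,2) right/bottom  bias=-1
  edge (7, 16)→(2, 13): d=(-5,-3) top-left  bias=+0
  edge (2, 13)→(22, 14): d=(20,1) right/bottom  bias=-1
    (3,7)@(7, 15): e=[15,5,35] → X
    (4,7)@(9, 15): e=[11,11,33] → X
    (5,7)@(11, 15): e=[7,17,31] → X
    (6,7)@(13, 15): e=[3,23,29] → X
    (7,7)@(15, 15): e=[-1,29,27] → .
  covered (4 px):
    . . . . . . . . . . . .
    . . . . . . . . . . . .
    . . . . . . . . . . . .
    . . . . . . . . . . . .
    . . . . . . . . . . . .
    . . . . . . . . . . . .
    . . . . . . . . . . . .
    . . . X X X X . . . . .

Final: 61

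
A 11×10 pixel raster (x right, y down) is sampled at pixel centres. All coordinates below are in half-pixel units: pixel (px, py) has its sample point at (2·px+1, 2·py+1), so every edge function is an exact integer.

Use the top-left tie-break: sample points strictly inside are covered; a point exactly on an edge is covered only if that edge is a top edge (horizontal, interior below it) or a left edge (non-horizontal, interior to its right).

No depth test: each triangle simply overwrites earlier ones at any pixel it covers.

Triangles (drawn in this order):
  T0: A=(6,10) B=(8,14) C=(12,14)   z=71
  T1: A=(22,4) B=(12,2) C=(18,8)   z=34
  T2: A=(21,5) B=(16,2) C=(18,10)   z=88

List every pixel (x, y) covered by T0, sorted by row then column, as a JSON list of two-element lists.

T0:
  2·area = 16  (B↔C swapped to make it positive)
  edge (6, 10)→(12, 14): d=(6,4) right/bottom  bias=-1
  edge (12, 14)→(8, 14): d=(-4,0) right/bottom  bias=-1
  edge (8, 14)→(6, 10): d=(-2,-4) top-left  bias=+0
    (3,5)@(7, 11): e=[2,12,2] → #
    (4,5)@(9, 11): e=[-6,12,10] → ·
    (3,6)@(7, 13): e=[14,4,-2] → ·
    (4,6)@(9, 13): e=[6,4,6] → #
    (5,6)@(11, 13): e=[-2,4,14] → ·
    (4,7)@(9, 15): e=[18,-4,2] → ·
  covered (2 px):
    · · · · · · · · · · ·
    · · · · · · · · · · ·
    · · · · · · · · · · ·
    · · · · · · · · · · ·
    · · · · · · · · · · ·
    · · · # · · · · · · ·
    · · · · # · · · · · ·
    · · · · · · · · · · ·
    · · · · · · · · · · ·
    · · · · · · · · · · ·
T1:
  2·area = 48  (B↔C swapped to make it positive)
  edge (22, 4)→(18, 8): d=(-4,4) right/bottom  bias=-1
  edge (18, 8)→(12, 2): d=(-6,-6) top-left  bias=+0
  edge (12, 2)→(22, 4): d=(10,2) right/bottom  bias=-1
    (3,0)@(7, 1): e=[72,-24,0] → ·  [on edge]
    (5,0)@(11, 1): e=[56,0,-8] → ·  [on edge]
    (6,1)@(13, 3): e=[40,0,8] → #  [on edge]
    (7,1)@(15, 3): e=[32,12,4] → #
    (8,1)@(17, 3): e=[24,24,0] → ·  [on edge]
    (6,2)@(13, 5): e=[32,-12,28] → ·
    (7,2)@(15, 5): e=[24,0,24] → #  [on edge]
    (8,2)@(17, 5): e=[16,12,20] → #
    (9,2)@(19, 5): e=[8,24,16] → #
    (10,2)@(21, 5): e=[0,36,12] → ·  [on edge]
    (7,3)@(15, 7): e=[16,-12,44] → ·
    (8,3)@(17, 7): e=[8,0,40] → #  [on edge]
    (9,3)@(19, 7): e=[0,12,36] → ·  [on edge]
    (8,4)@(17, 9): e=[0,-12,60] → ·  [on edge]
    (9,4)@(19, 9): e=[-8,0,56] → ·  [on edge]
    (7,5)@(15, 11): e=[0,-36,84] → ·  [on edge]
    (10,5)@(21, 11): e=[-24,0,72] → ·  [on edge]
    (6,6)@(13, 13): e=[0,-60,108] → ·  [on edge]
    (5,7)@(11, 15): e=[0,-84,132] → ·  [on edge]
    (4,8)@(9, 17): e=[0,-108,156] → ·  [on edge]
    (3,9)@(7, 19): e=[0,-132,180] → ·  [on edge]
  covered (6 px):
    · · · · · · · · · · ·
    · · · · · · # # · · ·
    · · · · · · · # # # ·
    · · · · · · · · # · ·
    · · · · · · · · · · ·
    · · · · · · · · · · ·
    · · · · · · · · · · ·
    · · · · · · · · · · ·
    · · · · · · · · · · ·
    · · · · · · · · · · ·
T2:
  2·area = 34  (B↔C swapped to make it positive)
  edge (21, 5)→(18, 10): d=(-3,5) right/bottom  bias=-1
  edge (18, 10)→(16, 2): d=(-2,-8) top-left  bias=+0
  edge (16, 2)→(21, 5): d=(5,3) right/bottom  bias=-1
    (8,1)@(17, 3): e=[26,6,2] → #
    (9,1)@(19, 3): e=[16,22,-4] → ·
    (8,2)@(17, 5): e=[20,2,12] → #
    (9,2)@(19, 5): e=[10,18,6] → #
    (10,2)@(21, 5): e=[0,34,0] → ·  [on edge]
    (8,3)@(17, 7): e=[14,-2,22] → ·
    (9,3)@(19, 7): e=[4,14,16] → #
    (10,3)@(21, 7): e=[-6,30,10] → ·
    (9,4)@(19, 9): e=[-2,10,26] → ·
    (7,7)@(15, 15): e=[0,-34,68] → ·  [on edge]
  covered (4 px):
    · · · · · · · · · · ·
    · · · · · · · · # · ·
    · · · · · · · · # # ·
    · · · · · · · · · # ·
    · · · · · · · · · · ·
    · · · · · · · · · · ·
    · · · · · · · · · · ·
    · · · · · · · · · · ·
    · · · · · · · · · · ·
    · · · · · · · · · · ·

Final: [[3,5],[4,6]]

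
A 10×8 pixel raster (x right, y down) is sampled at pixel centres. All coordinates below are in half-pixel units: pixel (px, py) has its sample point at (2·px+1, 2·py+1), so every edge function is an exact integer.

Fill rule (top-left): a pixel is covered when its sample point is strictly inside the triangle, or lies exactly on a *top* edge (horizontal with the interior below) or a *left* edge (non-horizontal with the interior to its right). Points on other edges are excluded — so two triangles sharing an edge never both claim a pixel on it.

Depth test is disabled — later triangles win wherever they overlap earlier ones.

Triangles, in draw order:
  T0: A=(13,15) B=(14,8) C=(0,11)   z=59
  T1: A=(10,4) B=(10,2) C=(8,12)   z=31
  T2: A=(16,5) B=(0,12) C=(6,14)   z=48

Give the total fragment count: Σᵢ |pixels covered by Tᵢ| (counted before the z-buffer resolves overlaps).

T0:
  2·area = 95  (B↔C swapped to make it positive)
  edge (13, 15)→(0, 11): d=(-13,-4) top-left  bias=+0
  edge (0, 11)→(14, 8): d=(14,-3) top-left  bias=+0
  edge (14, 8)→(13, 15): d=(-1,7) right/bottom  bias=-1
    (7,0)@(15, 1): e=[190,-95,0] → .  [on edge]
    (5,4)@(11, 9): e=[70,5,20] → X
    (6,4)@(13, 9): e=[78,11,6] → X
    (7,4)@(15, 9): e=[86,17,-8] → .
    (0,5)@(1, 11): e=[4,3,88] → X
    (1,5)@(3, 11): e=[12,9,74] → X
    (2,5)@(5, 11): e=[20,15,60] → X
    (3,5)@(7, 11): e=[28,21,46] → X
    (4,5)@(9, 11): e=[36,27,32] → X
    (7,5)@(15, 11): e=[60,45,-10] → .
    (0,6)@(1, 13): e=[-22,31,86] → .
    (1,6)@(3, 13): e=[-14,37,72] → .
    (6,7)@(13, 15): e=[0,95,0] → .  [on edge]
  covered (13 px):
    . . . . . . . . . .
    . . . . . . . . . .
    . . . . . . . . . .
    . . . . . . . . . .
    . . . . . X X . . .
    X X X X X X X . . .
    . . . X X X X . . .
    . . . . . . . . . .
T1:
  2·area = 4  (B↔C swapped to make it positive)
  edge (10, 4)→(8, 12): d=(-2,8) right/bottom  bias=-1
  edge (8, 12)→(10, 2): d=(2,-10) top-left  bias=+0
  edge (10, 2)→(10, 4): d=(0,2) right/bottom  bias=-1
    (4,3)@(9, 7): e=[2,0,2] → X  [on edge]
    (5,3)@(11, 7): e=[-14,20,-2] → .
    (4,4)@(9, 9): e=[-2,4,2] → .
  covered (1 px):
    . . . . . . . . . .
    . . . . . . . . . .
    . . . . . . . . . .
    . . . . X . . . . .
    . . . . . . . . . .
    . . . . . . . . . .
    . . . . . . . . . .
    . . . . . . . . . .
T2:
  2·area = 74  (B↔C swapped to make it positive)
  edge (16, 5)→(6, 14): d=(-10,9) right/bottom  bias=-1
  edge (6, 14)→(0, 12): d=(-6,-2) top-left  bias=+0
  edge (0, 12)→(16, 5): d=(16,-7) top-left  bias=+0
    (6,3)@(13, 7): e=[7,56,11] → X
    (7,3)@(15, 7): e=[-11,60,25] → .
    (3,4)@(7, 9): e=[41,32,1] → X
    (4,4)@(9, 9): e=[23,36,15] → X
    (5,4)@(11, 9): e=[5,40,29] → X
    (6,4)@(13, 9): e=[-13,44,43] → .
    (1,5)@(3, 11): e=[57,12,5] → X
    (2,5)@(5, 11): e=[39,16,19] → X
    (5,5)@(11, 11): e=[-15,28,61] → .
    (1,6)@(3, 13): e=[37,0,37] → X  [on edge]
    (4,6)@(9, 13): e=[-17,12,79] → .
    (1,7)@(3, 15): e=[17,-12,69] → .
    (4,7)@(9, 15): e=[-37,0,111] → .  [on edge]
  covered (11 px):
    . . . . . . . . . .
    . . . . . . . . . .
    . . . . . . . . . .
    . . . . . . X . . .
    . . . X X X . . . .
    . X X X X . . . . .
    . X X X . . . . . .
    . . . . . . . . . .

Answer: 25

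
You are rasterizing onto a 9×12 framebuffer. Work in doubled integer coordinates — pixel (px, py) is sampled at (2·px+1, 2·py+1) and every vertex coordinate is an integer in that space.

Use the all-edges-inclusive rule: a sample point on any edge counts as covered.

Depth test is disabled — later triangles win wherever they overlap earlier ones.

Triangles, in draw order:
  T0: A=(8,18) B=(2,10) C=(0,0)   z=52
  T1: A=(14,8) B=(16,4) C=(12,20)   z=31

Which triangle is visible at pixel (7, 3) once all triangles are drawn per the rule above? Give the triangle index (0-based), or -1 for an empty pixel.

T0:
  2·area = 44
  edge (8, 18)→(2, 10): d=(-6,-8) inclusive
  edge (2, 10)→(0, 0): d=(-2,-10) inclusive
  edge (0, 0)→(8, 18): d=(8,18) inclusive
    (0,1)@(1, 3): e=[34,4,6] → #
    (1,1)@(3, 3): e=[50,24,-30] → ·
    (0,2)@(1, 5): e=[22,0,22] → #  [on edge]
    (1,2)@(3, 5): e=[38,20,-14] → ·
    (0,3)@(1, 7): e=[10,-4,38] → ·
    (1,3)@(3, 7): e=[26,16,2] → #
    (2,3)@(5, 7): e=[42,36,-34] → ·
    (1,4)@(3, 9): e=[14,12,18] → #
    (2,4)@(5, 9): e=[30,32,-18] → ·
    (1,5)@(3, 11): e=[2,8,34] → #
    (2,5)@(5, 11): e=[18,28,-2] → ·
    (1,6)@(3, 13): e=[-10,4,50] → ·
    (1,7)@(3, 15): e=[-22,0,66] → ·  [on edge]
  covered (6 px):
    · · · · · · · · ·
    # · · · · · · · ·
    # · · · · · · · ·
    · # · · · · · · ·
    · # · · · · · · ·
    · # · · · · · · ·
    · · # · · · · · ·
    · · · · · · · · ·
    · · · · · · · · ·
    · · · · · · · · ·
    · · · · · · · · ·
    · · · · · · · · ·
T1:
  2·area = 16
  edge (14, 8)→(16, 4): d=(2,-4) inclusive
  edge (16, 4)→(12, 20): d=(-4,16) inclusive
  edge (12, 20)→(14, 8): d=(2,-12) inclusive
    (7,3)@(15, 7): e=[2,4,10] → #
    (8,3)@(17, 7): e=[10,-28,34] → ·
    (7,4)@(15, 9): e=[6,-4,14] → ·
    (6,7)@(13, 15): e=[10,4,2] → #
    (7,7)@(15, 15): e=[18,-28,26] → ·
    (6,8)@(13, 17): e=[14,-4,6] → ·
  covered (2 px):
    · · · · · · · · ·
    · · · · · · · · ·
    · · · · · · · · ·
    · · · · · · · # ·
    · · · · · · · · ·
    · · · · · · · · ·
    · · · · · · · · ·
    · · · · · · # · ·
    · · · · · · · · ·
    · · · · · · · · ·
    · · · · · · · · ·
    · · · · · · · · ·

Z-buffer (winner per pixel, '.' = empty):
  . . . . . . . . .
  0 . . . . . . . .
  0 . . . . . . . .
  . 0 . . . . . 1 .
  . 0 . . . . . . .
  . 0 . . . . . . .
  . . 0 . . . . . .
  . . . . . . 1 . .
  . . . . . . . . .
  . . . . . . . . .
  . . . . . . . . .
  . . . . . . . . .

Answer: 1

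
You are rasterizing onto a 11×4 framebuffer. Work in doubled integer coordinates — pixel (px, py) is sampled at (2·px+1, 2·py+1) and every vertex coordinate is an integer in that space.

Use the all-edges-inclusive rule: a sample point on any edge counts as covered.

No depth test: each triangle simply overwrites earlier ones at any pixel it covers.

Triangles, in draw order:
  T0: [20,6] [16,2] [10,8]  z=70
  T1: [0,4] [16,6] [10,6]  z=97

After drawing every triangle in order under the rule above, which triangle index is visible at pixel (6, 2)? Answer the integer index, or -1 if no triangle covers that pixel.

T0:
  2·area = 48  (B↔C swapped to make it positive)
  edge (20, 6)→(10, 8): d=(-10,2) inclusive
  edge (10, 8)→(16, 2): d=(6,-6) inclusive
  edge (16, 2)→(20, 6): d=(4,4) inclusive
    (7,0)@(15, 1): e=[60,-12,0] → .  [on edge]
    (8,0)@(17, 1): e=[56,0,-8] → .  [on edge]
    (7,1)@(15, 3): e=[40,0,8] → X  [on edge]
    (8,1)@(17, 3): e=[36,12,0] → X  [on edge]
    (9,1)@(19, 3): e=[32,24,-8] → .
    (6,2)@(13, 5): e=[24,0,24] → X  [on edge]
    (9,2)@(19, 5): e=[12,36,0] → X  [on edge]
    (10,2)@(21, 5): e=[8,48,-8] → .
    (5,3)@(11, 7): e=[8,0,40] → X  [on edge]
    (7,3)@(15, 7): e=[0,24,24] → X  [on edge]
    (8,3)@(17, 7): e=[-4,36,16] → .
    (9,3)@(19, 7): e=[-8,48,8] → .
    (10,3)@(21, 7): e=[-12,60,0] → .  [on edge]
  covered (9 px):
    . . . . . . . . . . .
    . . . . . . . X X . .
    . . . . . . X X X X .
    . . . . . X X X . . .
T1:
  2·area = 12
  edge (0, 4)→(16, 6): d=(16,2) inclusive
  edge (16, 6)→(10, 6): d=(-6,0) inclusive
  edge (10, 6)→(0, 4): d=(-10,-2) inclusive
    (2,2)@(5, 5): e=[6,6,0] → X  [on edge]
    (3,2)@(7, 5): e=[2,6,4] → X
    (4,2)@(9, 5): e=[-2,6,8] → .
    (2,3)@(5, 7): e=[38,-6,-20] → .
    (3,3)@(7, 7): e=[34,-6,-16] → .
    (7,3)@(15, 7): e=[18,-6,0] → .  [on edge]
  covered (2 px):
    . . . . . . . . . . .
    . . . . . . . . . . .
    . . X X . . . . . . .
    . . . . . . . . . . .

Z-buffer (winner per pixel, '.' = empty):
  . . . . . . . . . . .
  . . . . . . . 0 0 . .
  . . 1 1 . . 0 0 0 0 .
  . . . . . 0 0 0 . . .

Answer: 0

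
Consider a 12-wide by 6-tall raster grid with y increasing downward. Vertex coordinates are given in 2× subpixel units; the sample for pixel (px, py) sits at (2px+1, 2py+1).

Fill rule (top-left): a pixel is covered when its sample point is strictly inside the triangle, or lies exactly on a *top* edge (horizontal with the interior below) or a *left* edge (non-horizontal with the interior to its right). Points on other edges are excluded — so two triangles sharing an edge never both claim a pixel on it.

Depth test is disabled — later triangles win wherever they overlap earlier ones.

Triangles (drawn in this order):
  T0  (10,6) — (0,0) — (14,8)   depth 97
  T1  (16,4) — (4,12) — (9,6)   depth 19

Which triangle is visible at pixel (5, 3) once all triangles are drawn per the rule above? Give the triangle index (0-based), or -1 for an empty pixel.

T0:
  2·area = 4
  edge (10, 6)→(0, 0): d=(-10,-6) top-left  bias=+0
  edge (0, 0)→(14, 8): d=(14,8) right/bottom  bias=-1
  edge (14, 8)→(10, 6): d=(-4,-2) top-left  bias=+0
    (2,1)@(5, 3): e=[0,2,2] → #  [on edge]
    (3,1)@(7, 3): e=[12,-14,6] → ·
    (2,2)@(5, 5): e=[-20,30,-6] → ·
    (7,4)@(15, 9): e=[0,6,-2] → ·  [on edge]
  covered (1 px):
    · · · · · · · · · · · ·
    · · # · · · · · · · · ·
    · · · · · · · · · · · ·
    · · · · · · · · · · · ·
    · · · · · · · · · · · ·
    · · · · · · · · · · · ·
T1:
  2·area = 32
  edge (16, 4)→(4, 12): d=(-12,8) right/bottom  bias=-1
  edge (4, 12)→(9, 6): d=(5,-6) top-left  bias=+0
  edge (9, 6)→(16, 4): d=(7,-2) top-left  bias=+0
    (6,2)@(13, 5): e=[12,19,1] → #
    (7,2)@(15, 5): e=[-4,31,5] → ·
    (4,3)@(9, 7): e=[20,5,7] → #
    (5,3)@(11, 7): e=[4,17,11] → #
    (6,3)@(13, 7): e=[-12,29,15] → ·
    (3,4)@(7, 9): e=[12,3,17] → #
    (4,4)@(9, 9): e=[-4,15,21] → ·
    (5,4)@(11, 9): e=[-20,27,25] → ·
    (2,5)@(5, 11): e=[4,1,27] → #
    (3,5)@(7, 11): e=[-12,13,31] → ·
  covered (5 px):
    · · · · · · · · · · · ·
    · · · · · · · · · · · ·
    · · · · · · # · · · · ·
    · · · · # # · · · · · ·
    · · · # · · · · · · · ·
    · · # · · · · · · · · ·

Z-buffer (winner per pixel, '.' = empty):
  . . . . . . . . . . . .
  . . 0 . . . . . . . . .
  . . . . . . 1 . . . . .
  . . . . 1 1 . . . . . .
  . . . 1 . . . . . . . .
  . . 1 . . . . . . . . .

Result: 1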